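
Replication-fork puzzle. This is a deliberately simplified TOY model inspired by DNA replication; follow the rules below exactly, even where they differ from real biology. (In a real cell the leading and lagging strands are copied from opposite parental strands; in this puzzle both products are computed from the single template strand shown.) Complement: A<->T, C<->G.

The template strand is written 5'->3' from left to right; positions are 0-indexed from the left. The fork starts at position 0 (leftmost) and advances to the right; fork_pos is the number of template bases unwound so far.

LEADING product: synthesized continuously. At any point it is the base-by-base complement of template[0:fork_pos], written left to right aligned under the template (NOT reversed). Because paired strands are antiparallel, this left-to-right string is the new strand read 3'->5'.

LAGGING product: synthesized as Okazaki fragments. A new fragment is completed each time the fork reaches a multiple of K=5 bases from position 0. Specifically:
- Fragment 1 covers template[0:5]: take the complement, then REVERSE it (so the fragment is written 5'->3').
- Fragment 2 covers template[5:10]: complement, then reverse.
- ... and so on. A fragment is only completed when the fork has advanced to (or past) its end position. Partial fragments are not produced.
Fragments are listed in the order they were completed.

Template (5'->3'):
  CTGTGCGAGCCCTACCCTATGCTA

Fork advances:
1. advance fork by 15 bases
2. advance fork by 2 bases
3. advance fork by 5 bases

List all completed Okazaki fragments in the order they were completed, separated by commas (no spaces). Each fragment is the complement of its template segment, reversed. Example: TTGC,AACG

Answer: CACAG,GCTCG,GTAGG,ATAGG

Derivation:
Step 1: advance 15 -> fork_pos = 0 + 15 = 15. Reached multiple(s) of 5: 5, 10, 15 -> fragments 1-3 completed (3 total).
Step 2: advance 2 -> fork_pos = 15 + 2 = 17. Next multiple of 5 is 20 (not reached); still 3 fragment(s).
Step 3: advance 5 -> fork_pos = 17 + 5 = 22. Reached multiple(s) of 5: 20 -> fragment 4 completed (4 total).
Final fork_pos = 22, so 4 fragment(s) are complete. Build each: template segment -> complement -> reverse.
Fragment 1: template[0:5] = CTGTG -> complement GACAC -> reversed CACAG
Fragment 2: template[5:10] = CGAGC -> complement GCTCG -> reversed GCTCG
Fragment 3: template[10:15] = CCTAC -> complement GGATG -> reversed GTAGG
Fragment 4: template[15:20] = CCTAT -> complement GGATA -> reversed ATAGG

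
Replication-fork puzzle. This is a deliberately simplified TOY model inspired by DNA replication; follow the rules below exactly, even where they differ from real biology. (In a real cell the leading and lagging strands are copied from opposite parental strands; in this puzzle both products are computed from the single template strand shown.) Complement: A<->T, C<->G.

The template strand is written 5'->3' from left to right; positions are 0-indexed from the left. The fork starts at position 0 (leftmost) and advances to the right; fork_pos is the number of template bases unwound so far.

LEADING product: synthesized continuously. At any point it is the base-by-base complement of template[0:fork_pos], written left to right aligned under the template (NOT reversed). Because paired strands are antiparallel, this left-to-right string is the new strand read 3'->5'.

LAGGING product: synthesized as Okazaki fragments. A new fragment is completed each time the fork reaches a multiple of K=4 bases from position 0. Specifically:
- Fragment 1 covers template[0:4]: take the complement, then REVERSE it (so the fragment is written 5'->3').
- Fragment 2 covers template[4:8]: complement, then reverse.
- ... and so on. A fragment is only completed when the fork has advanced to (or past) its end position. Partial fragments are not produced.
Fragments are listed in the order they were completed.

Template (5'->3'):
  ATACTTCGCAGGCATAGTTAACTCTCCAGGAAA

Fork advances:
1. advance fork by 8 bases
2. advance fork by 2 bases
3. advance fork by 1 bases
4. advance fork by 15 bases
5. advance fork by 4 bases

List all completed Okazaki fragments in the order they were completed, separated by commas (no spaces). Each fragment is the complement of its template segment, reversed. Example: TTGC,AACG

Answer: GTAT,CGAA,CCTG,TATG,TAAC,GAGT,TGGA

Derivation:
Step 1: advance 8 -> fork_pos = 0 + 8 = 8. Reached multiple(s) of 4: 4, 8 -> fragments 1-2 completed (2 total).
Step 2: advance 2 -> fork_pos = 8 + 2 = 10. Next multiple of 4 is 12 (not reached); still 2 fragment(s).
Step 3: advance 1 -> fork_pos = 10 + 1 = 11. Next multiple of 4 is 12 (not reached); still 2 fragment(s).
Step 4: advance 15 -> fork_pos = 11 + 15 = 26. Reached multiple(s) of 4: 12, 16, 20, 24 -> fragments 3-6 completed (6 total).
Step 5: advance 4 -> fork_pos = 26 + 4 = 30. Reached multiple(s) of 4: 28 -> fragment 7 completed (7 total).
Final fork_pos = 30, so 7 fragment(s) are complete. Build each: template segment -> complement -> reverse.
Fragment 1: template[0:4] = ATAC -> complement TATG -> reversed GTAT
Fragment 2: template[4:8] = TTCG -> complement AAGC -> reversed CGAA
Fragment 3: template[8:12] = CAGG -> complement GTCC -> reversed CCTG
Fragment 4: template[12:16] = CATA -> complement GTAT -> reversed TATG
Fragment 5: template[16:20] = GTTA -> complement CAAT -> reversed TAAC
Fragment 6: template[20:24] = ACTC -> complement TGAG -> reversed GAGT
Fragment 7: template[24:28] = TCCA -> complement AGGT -> reversed TGGA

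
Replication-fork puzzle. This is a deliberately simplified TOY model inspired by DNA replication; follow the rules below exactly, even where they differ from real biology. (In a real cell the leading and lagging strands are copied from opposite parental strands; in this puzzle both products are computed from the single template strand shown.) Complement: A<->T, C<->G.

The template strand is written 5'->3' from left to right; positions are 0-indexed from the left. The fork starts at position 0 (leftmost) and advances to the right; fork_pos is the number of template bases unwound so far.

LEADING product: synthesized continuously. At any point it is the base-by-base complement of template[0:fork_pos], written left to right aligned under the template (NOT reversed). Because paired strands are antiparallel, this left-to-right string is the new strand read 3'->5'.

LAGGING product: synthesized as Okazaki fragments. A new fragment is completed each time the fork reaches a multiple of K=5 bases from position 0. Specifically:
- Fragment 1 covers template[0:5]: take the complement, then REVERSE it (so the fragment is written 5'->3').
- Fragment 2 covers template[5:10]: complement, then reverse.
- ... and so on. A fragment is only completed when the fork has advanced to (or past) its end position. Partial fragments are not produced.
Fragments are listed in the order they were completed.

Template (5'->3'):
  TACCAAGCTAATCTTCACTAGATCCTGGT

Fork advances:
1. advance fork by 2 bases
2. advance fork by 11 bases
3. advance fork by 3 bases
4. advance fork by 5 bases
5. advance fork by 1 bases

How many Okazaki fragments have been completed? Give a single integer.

Step 1: advance 2 -> fork_pos = 0 + 2 = 2. Next multiple of 5 is 5 (not reached); still 0 fragment(s).
Step 2: advance 11 -> fork_pos = 2 + 11 = 13. Reached multiple(s) of 5: 5, 10 -> fragments 1-2 completed (2 total).
Step 3: advance 3 -> fork_pos = 13 + 3 = 16. Reached multiple(s) of 5: 15 -> fragment 3 completed (3 total).
Step 4: advance 5 -> fork_pos = 16 + 5 = 21. Reached multiple(s) of 5: 20 -> fragment 4 completed (4 total).
Step 5: advance 1 -> fork_pos = 21 + 1 = 22. Next multiple of 5 is 25 (not reached); still 4 fragment(s).
Check: final fork_pos = 22; the multiples of 5 that are <= 22 are 5..20 -> 22 // 5 = 4 completed fragment(s).

Answer: 4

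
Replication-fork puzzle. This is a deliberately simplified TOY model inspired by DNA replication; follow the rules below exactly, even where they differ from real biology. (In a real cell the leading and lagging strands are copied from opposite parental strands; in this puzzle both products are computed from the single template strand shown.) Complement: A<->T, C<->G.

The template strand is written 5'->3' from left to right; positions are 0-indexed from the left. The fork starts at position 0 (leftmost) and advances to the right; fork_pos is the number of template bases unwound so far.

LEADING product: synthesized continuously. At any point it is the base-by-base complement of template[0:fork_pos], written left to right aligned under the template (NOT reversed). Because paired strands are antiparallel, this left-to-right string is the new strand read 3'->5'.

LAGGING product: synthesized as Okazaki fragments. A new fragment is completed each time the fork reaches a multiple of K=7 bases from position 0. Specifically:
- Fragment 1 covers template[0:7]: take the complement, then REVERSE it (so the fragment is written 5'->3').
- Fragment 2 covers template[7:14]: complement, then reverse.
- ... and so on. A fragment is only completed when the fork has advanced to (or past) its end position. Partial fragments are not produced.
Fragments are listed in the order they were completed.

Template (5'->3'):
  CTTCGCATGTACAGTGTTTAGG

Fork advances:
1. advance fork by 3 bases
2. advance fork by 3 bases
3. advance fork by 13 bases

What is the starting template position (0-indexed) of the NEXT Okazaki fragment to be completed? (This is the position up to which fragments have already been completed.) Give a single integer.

Answer: 14

Derivation:
Step 1: advance 3 -> fork_pos = 0 + 3 = 3. Next multiple of 7 is 7 (not reached); still 0 fragment(s).
Step 2: advance 3 -> fork_pos = 3 + 3 = 6. Next multiple of 7 is 7 (not reached); still 0 fragment(s).
Step 3: advance 13 -> fork_pos = 6 + 13 = 19. Reached multiple(s) of 7: 7, 14 -> fragments 1-2 completed (2 total).
2 fragment(s) completed, covering template[0:14] (2 x 7 = 14). The next fragment, fragment 3, covers template[14:21], so it starts at position 14.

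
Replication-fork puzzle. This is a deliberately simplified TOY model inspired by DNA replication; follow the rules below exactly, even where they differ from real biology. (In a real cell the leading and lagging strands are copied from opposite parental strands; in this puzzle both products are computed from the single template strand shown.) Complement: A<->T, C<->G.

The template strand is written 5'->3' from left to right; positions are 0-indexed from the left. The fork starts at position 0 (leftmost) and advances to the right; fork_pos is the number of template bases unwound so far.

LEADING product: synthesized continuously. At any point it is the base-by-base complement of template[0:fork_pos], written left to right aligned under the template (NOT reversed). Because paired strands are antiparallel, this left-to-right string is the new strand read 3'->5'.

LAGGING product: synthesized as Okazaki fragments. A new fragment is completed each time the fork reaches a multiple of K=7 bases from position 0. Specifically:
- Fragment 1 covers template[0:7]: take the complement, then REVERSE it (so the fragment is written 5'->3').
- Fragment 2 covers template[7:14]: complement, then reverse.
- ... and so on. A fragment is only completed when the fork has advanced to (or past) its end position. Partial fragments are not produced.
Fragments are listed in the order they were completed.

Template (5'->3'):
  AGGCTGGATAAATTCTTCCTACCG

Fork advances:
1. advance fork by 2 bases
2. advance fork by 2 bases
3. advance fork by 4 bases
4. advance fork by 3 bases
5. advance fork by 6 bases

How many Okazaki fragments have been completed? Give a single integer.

Answer: 2

Derivation:
Step 1: advance 2 -> fork_pos = 0 + 2 = 2. Next multiple of 7 is 7 (not reached); still 0 fragment(s).
Step 2: advance 2 -> fork_pos = 2 + 2 = 4. Next multiple of 7 is 7 (not reached); still 0 fragment(s).
Step 3: advance 4 -> fork_pos = 4 + 4 = 8. Reached multiple(s) of 7: 7 -> fragment 1 completed (1 total).
Step 4: advance 3 -> fork_pos = 8 + 3 = 11. Next multiple of 7 is 14 (not reached); still 1 fragment(s).
Step 5: advance 6 -> fork_pos = 11 + 6 = 17. Reached multiple(s) of 7: 14 -> fragment 2 completed (2 total).
Check: final fork_pos = 17; the multiples of 7 that are <= 17 are 7..14 -> 17 // 7 = 2 completed fragment(s).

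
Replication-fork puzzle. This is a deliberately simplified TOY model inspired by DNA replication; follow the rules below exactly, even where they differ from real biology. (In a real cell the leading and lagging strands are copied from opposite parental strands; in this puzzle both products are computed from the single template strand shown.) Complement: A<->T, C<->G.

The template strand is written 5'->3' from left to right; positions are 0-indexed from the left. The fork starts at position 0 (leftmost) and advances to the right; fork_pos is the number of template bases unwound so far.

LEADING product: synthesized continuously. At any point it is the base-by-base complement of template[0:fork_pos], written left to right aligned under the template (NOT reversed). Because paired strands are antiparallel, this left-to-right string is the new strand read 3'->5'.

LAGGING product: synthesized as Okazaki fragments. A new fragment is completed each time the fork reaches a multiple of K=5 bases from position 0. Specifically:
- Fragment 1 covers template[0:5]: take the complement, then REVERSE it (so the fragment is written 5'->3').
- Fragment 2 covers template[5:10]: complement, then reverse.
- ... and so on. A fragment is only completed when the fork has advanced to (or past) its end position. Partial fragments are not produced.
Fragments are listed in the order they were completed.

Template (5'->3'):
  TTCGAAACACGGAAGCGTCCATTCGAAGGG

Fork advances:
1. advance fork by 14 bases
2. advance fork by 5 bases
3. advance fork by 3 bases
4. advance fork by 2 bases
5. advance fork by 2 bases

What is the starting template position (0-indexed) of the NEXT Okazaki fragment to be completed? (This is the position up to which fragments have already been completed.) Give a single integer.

Step 1: advance 14 -> fork_pos = 0 + 14 = 14. Reached multiple(s) of 5: 5, 10 -> fragments 1-2 completed (2 total).
Step 2: advance 5 -> fork_pos = 14 + 5 = 19. Reached multiple(s) of 5: 15 -> fragment 3 completed (3 total).
Step 3: advance 3 -> fork_pos = 19 + 3 = 22. Reached multiple(s) of 5: 20 -> fragment 4 completed (4 total).
Step 4: advance 2 -> fork_pos = 22 + 2 = 24. Next multiple of 5 is 25 (not reached); still 4 fragment(s).
Step 5: advance 2 -> fork_pos = 24 + 2 = 26. Reached multiple(s) of 5: 25 -> fragment 5 completed (5 total).
5 fragment(s) completed, covering template[0:25] (5 x 5 = 25). The next fragment, fragment 6, covers template[25:30], so it starts at position 25.

Answer: 25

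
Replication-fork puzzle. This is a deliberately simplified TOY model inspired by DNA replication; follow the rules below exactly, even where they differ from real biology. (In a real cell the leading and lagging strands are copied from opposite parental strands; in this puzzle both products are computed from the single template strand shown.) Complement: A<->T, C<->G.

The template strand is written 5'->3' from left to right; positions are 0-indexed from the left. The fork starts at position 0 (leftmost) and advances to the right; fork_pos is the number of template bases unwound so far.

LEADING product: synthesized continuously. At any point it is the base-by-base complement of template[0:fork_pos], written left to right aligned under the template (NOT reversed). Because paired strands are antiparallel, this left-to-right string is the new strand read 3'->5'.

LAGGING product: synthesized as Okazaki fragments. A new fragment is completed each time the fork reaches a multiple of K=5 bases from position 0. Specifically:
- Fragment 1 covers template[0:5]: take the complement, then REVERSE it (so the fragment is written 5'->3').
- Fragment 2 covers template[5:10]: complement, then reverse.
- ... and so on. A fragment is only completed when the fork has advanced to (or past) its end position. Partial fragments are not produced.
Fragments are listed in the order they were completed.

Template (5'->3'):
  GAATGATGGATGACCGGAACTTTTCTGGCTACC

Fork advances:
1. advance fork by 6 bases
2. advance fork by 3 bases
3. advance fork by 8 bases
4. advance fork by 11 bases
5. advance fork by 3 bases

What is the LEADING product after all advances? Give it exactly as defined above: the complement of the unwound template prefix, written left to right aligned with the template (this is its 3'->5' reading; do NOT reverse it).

Step 1: advance 6 -> fork_pos = 0 + 6 = 6.
Step 2: advance 3 -> fork_pos = 6 + 3 = 9.
Step 3: advance 8 -> fork_pos = 9 + 8 = 17.
Step 4: advance 11 -> fork_pos = 17 + 11 = 28.
Step 5: advance 3 -> fork_pos = 28 + 3 = 31.
Unwound prefix: template[0:31] = GAATGATGGATGACCGGAACTTTTCTGGCTA
Complement it base by base (A<->T, C<->G), keeping left-to-right order:
  [0:5] GAATG -> CTTAC
  [5:10] ATGGA -> TACCT
  [10:15] TGACC -> ACTGG
  [15:20] GGAAC -> CCTTG
  [20:25] TTTTC -> AAAAG
  [25:30] TGGCT -> ACCGA
  [30:31] A -> T
Concatenate: CTTACTACCTACTGGCCTTGAAAAGACCGAT (length 31; written aligned with the template, i.e. 3'->5').

Answer: CTTACTACCTACTGGCCTTGAAAAGACCGAT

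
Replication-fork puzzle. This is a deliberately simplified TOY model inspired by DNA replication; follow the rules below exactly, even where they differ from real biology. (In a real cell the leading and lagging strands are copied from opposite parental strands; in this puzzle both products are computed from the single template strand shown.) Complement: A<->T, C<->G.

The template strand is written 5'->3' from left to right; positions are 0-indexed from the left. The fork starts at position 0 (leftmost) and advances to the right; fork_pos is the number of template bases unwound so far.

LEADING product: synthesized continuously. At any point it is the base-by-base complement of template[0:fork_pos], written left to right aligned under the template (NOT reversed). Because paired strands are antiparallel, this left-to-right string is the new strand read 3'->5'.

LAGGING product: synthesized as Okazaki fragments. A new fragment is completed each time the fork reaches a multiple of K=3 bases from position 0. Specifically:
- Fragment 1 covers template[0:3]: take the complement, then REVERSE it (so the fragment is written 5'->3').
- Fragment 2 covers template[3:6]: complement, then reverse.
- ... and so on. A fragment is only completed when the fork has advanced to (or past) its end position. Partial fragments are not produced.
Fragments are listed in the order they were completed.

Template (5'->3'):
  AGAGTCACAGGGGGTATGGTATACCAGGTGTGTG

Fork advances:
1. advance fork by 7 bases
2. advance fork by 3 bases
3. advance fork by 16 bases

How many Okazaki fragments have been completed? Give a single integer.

Step 1: advance 7 -> fork_pos = 0 + 7 = 7. Reached multiple(s) of 3: 3, 6 -> fragments 1-2 completed (2 total).
Step 2: advance 3 -> fork_pos = 7 + 3 = 10. Reached multiple(s) of 3: 9 -> fragment 3 completed (3 total).
Step 3: advance 16 -> fork_pos = 10 + 16 = 26. Reached multiple(s) of 3: 12, 15, 18, 21, 24 -> fragments 4-8 completed (8 total).
Check: final fork_pos = 26; the multiples of 3 that are <= 26 are 3..24 -> 26 // 3 = 8 completed fragment(s).

Answer: 8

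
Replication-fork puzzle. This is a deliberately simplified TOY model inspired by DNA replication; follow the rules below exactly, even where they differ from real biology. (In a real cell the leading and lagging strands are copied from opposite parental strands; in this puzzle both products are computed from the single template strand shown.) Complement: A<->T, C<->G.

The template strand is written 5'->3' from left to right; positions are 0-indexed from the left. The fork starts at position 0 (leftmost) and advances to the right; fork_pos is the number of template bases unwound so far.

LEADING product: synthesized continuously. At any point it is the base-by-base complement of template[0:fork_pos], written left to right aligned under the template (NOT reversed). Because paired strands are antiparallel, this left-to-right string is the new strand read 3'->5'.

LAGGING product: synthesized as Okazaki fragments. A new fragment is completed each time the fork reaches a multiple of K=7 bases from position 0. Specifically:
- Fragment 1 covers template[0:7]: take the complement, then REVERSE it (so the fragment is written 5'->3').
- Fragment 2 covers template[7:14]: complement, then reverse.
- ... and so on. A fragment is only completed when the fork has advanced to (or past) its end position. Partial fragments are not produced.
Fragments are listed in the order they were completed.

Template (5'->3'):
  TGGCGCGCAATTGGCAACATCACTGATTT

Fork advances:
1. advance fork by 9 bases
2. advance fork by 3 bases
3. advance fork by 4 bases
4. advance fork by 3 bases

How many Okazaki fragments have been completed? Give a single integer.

Step 1: advance 9 -> fork_pos = 0 + 9 = 9. Reached multiple(s) of 7: 7 -> fragment 1 completed (1 total).
Step 2: advance 3 -> fork_pos = 9 + 3 = 12. Next multiple of 7 is 14 (not reached); still 1 fragment(s).
Step 3: advance 4 -> fork_pos = 12 + 4 = 16. Reached multiple(s) of 7: 14 -> fragment 2 completed (2 total).
Step 4: advance 3 -> fork_pos = 16 + 3 = 19. Next multiple of 7 is 21 (not reached); still 2 fragment(s).
Check: final fork_pos = 19; the multiples of 7 that are <= 19 are 7..14 -> 19 // 7 = 2 completed fragment(s).

Answer: 2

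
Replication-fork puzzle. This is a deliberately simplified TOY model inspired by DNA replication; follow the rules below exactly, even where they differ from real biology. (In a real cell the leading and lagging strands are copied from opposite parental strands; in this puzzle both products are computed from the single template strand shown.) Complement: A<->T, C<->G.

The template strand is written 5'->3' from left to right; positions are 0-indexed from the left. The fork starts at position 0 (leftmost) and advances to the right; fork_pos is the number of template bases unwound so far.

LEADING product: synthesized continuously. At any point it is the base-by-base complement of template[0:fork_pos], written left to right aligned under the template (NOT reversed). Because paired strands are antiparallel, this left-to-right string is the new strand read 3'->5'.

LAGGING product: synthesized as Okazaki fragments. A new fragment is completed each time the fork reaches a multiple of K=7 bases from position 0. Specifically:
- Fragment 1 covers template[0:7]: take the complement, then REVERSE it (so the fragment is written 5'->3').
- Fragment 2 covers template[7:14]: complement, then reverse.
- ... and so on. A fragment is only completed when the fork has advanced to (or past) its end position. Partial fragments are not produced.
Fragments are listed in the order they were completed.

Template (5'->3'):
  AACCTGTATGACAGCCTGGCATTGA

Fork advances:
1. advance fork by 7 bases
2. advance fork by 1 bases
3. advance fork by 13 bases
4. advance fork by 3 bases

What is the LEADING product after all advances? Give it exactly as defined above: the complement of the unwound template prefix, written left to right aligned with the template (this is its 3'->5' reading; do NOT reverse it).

Answer: TTGGACATACTGTCGGACCGTAAC

Derivation:
Step 1: advance 7 -> fork_pos = 0 + 7 = 7.
Step 2: advance 1 -> fork_pos = 7 + 1 = 8.
Step 3: advance 13 -> fork_pos = 8 + 13 = 21.
Step 4: advance 3 -> fork_pos = 21 + 3 = 24.
Unwound prefix: template[0:24] = AACCTGTATGACAGCCTGGCATTG
Complement it base by base (A<->T, C<->G), keeping left-to-right order:
  [0:5] AACCT -> TTGGA
  [5:10] GTATG -> CATAC
  [10:15] ACAGC -> TGTCG
  [15:20] CTGGC -> GACCG
  [20:24] ATTG -> TAAC
Concatenate: TTGGACATACTGTCGGACCGTAAC (length 24; written aligned with the template, i.e. 3'->5').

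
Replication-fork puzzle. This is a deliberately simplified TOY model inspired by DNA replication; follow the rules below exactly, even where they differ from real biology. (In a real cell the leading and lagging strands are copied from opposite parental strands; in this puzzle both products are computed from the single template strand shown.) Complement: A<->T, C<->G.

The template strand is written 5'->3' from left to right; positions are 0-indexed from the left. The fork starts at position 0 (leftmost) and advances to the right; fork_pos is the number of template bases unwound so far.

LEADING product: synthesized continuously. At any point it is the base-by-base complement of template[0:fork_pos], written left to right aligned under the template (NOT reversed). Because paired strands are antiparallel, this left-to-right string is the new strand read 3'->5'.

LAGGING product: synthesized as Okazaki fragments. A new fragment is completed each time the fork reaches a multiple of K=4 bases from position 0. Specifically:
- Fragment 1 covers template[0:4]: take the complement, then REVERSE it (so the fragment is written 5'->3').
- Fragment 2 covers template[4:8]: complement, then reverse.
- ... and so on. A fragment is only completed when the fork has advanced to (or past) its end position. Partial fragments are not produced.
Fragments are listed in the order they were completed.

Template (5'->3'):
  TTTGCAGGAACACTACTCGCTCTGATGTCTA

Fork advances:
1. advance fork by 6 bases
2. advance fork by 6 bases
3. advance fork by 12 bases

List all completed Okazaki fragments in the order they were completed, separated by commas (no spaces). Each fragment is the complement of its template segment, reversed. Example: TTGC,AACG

Answer: CAAA,CCTG,TGTT,GTAG,GCGA,CAGA

Derivation:
Step 1: advance 6 -> fork_pos = 0 + 6 = 6. Reached multiple(s) of 4: 4 -> fragment 1 completed (1 total).
Step 2: advance 6 -> fork_pos = 6 + 6 = 12. Reached multiple(s) of 4: 8, 12 -> fragments 2-3 completed (3 total).
Step 3: advance 12 -> fork_pos = 12 + 12 = 24. Reached multiple(s) of 4: 16, 20, 24 -> fragments 4-6 completed (6 total).
Final fork_pos = 24, so 6 fragment(s) are complete. Build each: template segment -> complement -> reverse.
Fragment 1: template[0:4] = TTTG -> complement AAAC -> reversed CAAA
Fragment 2: template[4:8] = CAGG -> complement GTCC -> reversed CCTG
Fragment 3: template[8:12] = AACA -> complement TTGT -> reversed TGTT
Fragment 4: template[12:16] = CTAC -> complement GATG -> reversed GTAG
Fragment 5: template[16:20] = TCGC -> complement AGCG -> reversed GCGA
Fragment 6: template[20:24] = TCTG -> complement AGAC -> reversed CAGA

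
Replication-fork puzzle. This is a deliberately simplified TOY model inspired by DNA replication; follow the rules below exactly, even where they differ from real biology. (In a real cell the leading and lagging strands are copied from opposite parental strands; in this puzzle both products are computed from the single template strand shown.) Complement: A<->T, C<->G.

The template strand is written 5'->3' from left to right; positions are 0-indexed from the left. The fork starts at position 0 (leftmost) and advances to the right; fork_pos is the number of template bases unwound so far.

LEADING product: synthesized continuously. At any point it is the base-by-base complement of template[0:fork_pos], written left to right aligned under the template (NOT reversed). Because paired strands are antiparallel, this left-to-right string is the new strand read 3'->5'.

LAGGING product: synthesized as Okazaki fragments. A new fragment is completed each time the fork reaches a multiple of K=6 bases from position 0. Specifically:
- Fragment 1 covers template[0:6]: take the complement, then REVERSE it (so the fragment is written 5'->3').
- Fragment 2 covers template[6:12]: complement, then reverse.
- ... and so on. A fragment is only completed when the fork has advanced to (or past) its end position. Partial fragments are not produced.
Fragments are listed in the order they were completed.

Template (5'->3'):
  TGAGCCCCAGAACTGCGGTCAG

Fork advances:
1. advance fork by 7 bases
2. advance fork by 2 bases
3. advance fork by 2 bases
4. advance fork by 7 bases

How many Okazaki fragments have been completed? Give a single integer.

Answer: 3

Derivation:
Step 1: advance 7 -> fork_pos = 0 + 7 = 7. Reached multiple(s) of 6: 6 -> fragment 1 completed (1 total).
Step 2: advance 2 -> fork_pos = 7 + 2 = 9. Next multiple of 6 is 12 (not reached); still 1 fragment(s).
Step 3: advance 2 -> fork_pos = 9 + 2 = 11. Next multiple of 6 is 12 (not reached); still 1 fragment(s).
Step 4: advance 7 -> fork_pos = 11 + 7 = 18. Reached multiple(s) of 6: 12, 18 -> fragments 2-3 completed (3 total).
Check: final fork_pos = 18; the multiples of 6 that are <= 18 are 6..18 -> 18 // 6 = 3 completed fragment(s).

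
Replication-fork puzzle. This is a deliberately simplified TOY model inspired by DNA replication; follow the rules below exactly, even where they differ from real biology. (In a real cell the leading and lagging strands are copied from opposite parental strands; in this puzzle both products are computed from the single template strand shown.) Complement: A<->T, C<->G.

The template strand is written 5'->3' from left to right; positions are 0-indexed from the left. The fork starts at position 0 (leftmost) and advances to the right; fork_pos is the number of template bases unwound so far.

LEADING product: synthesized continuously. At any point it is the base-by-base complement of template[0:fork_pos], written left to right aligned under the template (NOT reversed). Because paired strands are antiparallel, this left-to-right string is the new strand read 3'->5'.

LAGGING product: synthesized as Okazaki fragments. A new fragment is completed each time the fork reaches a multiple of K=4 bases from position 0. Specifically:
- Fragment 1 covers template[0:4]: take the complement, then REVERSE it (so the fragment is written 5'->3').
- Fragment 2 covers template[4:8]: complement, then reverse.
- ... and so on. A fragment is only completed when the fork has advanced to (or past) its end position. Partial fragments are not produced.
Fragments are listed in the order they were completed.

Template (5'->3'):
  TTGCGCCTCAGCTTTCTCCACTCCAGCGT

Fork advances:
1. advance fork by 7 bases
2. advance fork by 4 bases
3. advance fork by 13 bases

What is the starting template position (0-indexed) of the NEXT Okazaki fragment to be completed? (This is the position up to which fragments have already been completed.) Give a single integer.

Step 1: advance 7 -> fork_pos = 0 + 7 = 7. Reached multiple(s) of 4: 4 -> fragment 1 completed (1 total).
Step 2: advance 4 -> fork_pos = 7 + 4 = 11. Reached multiple(s) of 4: 8 -> fragment 2 completed (2 total).
Step 3: advance 13 -> fork_pos = 11 + 13 = 24. Reached multiple(s) of 4: 12, 16, 20, 24 -> fragments 3-6 completed (6 total).
6 fragment(s) completed, covering template[0:24] (6 x 4 = 24). The next fragment, fragment 7, covers template[24:28], so it starts at position 24.

Answer: 24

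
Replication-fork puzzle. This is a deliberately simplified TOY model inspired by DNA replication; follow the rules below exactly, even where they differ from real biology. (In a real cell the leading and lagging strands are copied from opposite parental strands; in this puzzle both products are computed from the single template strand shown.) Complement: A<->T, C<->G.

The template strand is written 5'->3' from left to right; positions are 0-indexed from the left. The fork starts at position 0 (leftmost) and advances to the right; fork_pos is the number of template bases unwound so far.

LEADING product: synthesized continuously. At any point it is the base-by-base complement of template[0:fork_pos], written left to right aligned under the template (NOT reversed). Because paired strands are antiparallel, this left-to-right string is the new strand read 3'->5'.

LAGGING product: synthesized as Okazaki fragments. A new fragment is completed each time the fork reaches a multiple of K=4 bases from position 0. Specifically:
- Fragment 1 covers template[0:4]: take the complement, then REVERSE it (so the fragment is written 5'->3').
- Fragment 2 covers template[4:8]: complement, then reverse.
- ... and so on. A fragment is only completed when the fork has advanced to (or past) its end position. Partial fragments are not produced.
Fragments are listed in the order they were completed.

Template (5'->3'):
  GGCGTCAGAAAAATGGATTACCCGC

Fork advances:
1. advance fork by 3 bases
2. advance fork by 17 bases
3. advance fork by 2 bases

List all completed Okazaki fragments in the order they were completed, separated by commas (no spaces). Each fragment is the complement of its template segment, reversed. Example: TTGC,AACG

Answer: CGCC,CTGA,TTTT,CCAT,TAAT

Derivation:
Step 1: advance 3 -> fork_pos = 0 + 3 = 3. Next multiple of 4 is 4 (not reached); still 0 fragment(s).
Step 2: advance 17 -> fork_pos = 3 + 17 = 20. Reached multiple(s) of 4: 4, 8, 12, 16, 20 -> fragments 1-5 completed (5 total).
Step 3: advance 2 -> fork_pos = 20 + 2 = 22. Next multiple of 4 is 24 (not reached); still 5 fragment(s).
Final fork_pos = 22, so 5 fragment(s) are complete. Build each: template segment -> complement -> reverse.
Fragment 1: template[0:4] = GGCG -> complement CCGC -> reversed CGCC
Fragment 2: template[4:8] = TCAG -> complement AGTC -> reversed CTGA
Fragment 3: template[8:12] = AAAA -> complement TTTT -> reversed TTTT
Fragment 4: template[12:16] = ATGG -> complement TACC -> reversed CCAT
Fragment 5: template[16:20] = ATTA -> complement TAAT -> reversed TAAT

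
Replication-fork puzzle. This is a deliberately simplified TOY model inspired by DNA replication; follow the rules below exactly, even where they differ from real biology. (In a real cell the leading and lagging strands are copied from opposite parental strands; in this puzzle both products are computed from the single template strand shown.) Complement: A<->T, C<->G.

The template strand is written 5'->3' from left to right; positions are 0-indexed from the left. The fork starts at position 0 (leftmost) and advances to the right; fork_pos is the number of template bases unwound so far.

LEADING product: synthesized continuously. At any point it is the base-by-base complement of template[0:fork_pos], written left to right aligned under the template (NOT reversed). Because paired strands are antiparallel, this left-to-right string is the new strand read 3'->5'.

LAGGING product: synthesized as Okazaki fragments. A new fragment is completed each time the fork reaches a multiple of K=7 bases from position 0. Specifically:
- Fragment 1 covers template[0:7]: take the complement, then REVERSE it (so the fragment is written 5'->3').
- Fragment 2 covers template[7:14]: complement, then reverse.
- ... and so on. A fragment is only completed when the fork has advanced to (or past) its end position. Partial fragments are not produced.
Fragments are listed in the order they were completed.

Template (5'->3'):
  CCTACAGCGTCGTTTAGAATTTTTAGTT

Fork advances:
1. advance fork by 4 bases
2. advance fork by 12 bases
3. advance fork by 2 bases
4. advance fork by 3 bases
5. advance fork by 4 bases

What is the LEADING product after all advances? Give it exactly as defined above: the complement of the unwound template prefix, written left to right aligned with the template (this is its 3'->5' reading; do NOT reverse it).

Answer: GGATGTCGCAGCAAATCTTAAAAAT

Derivation:
Step 1: advance 4 -> fork_pos = 0 + 4 = 4.
Step 2: advance 12 -> fork_pos = 4 + 12 = 16.
Step 3: advance 2 -> fork_pos = 16 + 2 = 18.
Step 4: advance 3 -> fork_pos = 18 + 3 = 21.
Step 5: advance 4 -> fork_pos = 21 + 4 = 25.
Unwound prefix: template[0:25] = CCTACAGCGTCGTTTAGAATTTTTA
Complement it base by base (A<->T, C<->G), keeping left-to-right order:
  [0:5] CCTAC -> GGATG
  [5:10] AGCGT -> TCGCA
  [10:15] CGTTT -> GCAAA
  [15:20] AGAAT -> TCTTA
  [20:25] TTTTA -> AAAAT
Concatenate: GGATGTCGCAGCAAATCTTAAAAAT (length 25; written aligned with the template, i.e. 3'->5').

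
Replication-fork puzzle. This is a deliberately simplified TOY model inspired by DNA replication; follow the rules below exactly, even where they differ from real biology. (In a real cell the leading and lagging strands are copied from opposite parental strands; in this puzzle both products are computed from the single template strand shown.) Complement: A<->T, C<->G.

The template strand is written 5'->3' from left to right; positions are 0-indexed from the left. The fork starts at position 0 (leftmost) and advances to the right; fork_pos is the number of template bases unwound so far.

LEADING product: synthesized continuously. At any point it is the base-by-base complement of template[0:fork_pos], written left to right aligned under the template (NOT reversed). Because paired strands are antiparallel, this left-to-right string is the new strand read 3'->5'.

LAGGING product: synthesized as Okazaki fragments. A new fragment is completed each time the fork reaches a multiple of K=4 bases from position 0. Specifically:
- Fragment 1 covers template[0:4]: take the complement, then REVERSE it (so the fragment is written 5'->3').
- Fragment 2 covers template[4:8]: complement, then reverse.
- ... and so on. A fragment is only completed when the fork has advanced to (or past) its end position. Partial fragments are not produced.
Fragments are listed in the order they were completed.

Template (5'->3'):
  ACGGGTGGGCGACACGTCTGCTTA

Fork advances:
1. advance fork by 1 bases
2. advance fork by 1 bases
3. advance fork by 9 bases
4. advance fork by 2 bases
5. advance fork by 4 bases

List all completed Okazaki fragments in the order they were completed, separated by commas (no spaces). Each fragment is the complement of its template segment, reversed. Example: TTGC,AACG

Step 1: advance 1 -> fork_pos = 0 + 1 = 1. Next multiple of 4 is 4 (not reached); still 0 fragment(s).
Step 2: advance 1 -> fork_pos = 1 + 1 = 2. Next multiple of 4 is 4 (not reached); still 0 fragment(s).
Step 3: advance 9 -> fork_pos = 2 + 9 = 11. Reached multiple(s) of 4: 4, 8 -> fragments 1-2 completed (2 total).
Step 4: advance 2 -> fork_pos = 11 + 2 = 13. Reached multiple(s) of 4: 12 -> fragment 3 completed (3 total).
Step 5: advance 4 -> fork_pos = 13 + 4 = 17. Reached multiple(s) of 4: 16 -> fragment 4 completed (4 total).
Final fork_pos = 17, so 4 fragment(s) are complete. Build each: template segment -> complement -> reverse.
Fragment 1: template[0:4] = ACGG -> complement TGCC -> reversed CCGT
Fragment 2: template[4:8] = GTGG -> complement CACC -> reversed CCAC
Fragment 3: template[8:12] = GCGA -> complement CGCT -> reversed TCGC
Fragment 4: template[12:16] = CACG -> complement GTGC -> reversed CGTG

Answer: CCGT,CCAC,TCGC,CGTG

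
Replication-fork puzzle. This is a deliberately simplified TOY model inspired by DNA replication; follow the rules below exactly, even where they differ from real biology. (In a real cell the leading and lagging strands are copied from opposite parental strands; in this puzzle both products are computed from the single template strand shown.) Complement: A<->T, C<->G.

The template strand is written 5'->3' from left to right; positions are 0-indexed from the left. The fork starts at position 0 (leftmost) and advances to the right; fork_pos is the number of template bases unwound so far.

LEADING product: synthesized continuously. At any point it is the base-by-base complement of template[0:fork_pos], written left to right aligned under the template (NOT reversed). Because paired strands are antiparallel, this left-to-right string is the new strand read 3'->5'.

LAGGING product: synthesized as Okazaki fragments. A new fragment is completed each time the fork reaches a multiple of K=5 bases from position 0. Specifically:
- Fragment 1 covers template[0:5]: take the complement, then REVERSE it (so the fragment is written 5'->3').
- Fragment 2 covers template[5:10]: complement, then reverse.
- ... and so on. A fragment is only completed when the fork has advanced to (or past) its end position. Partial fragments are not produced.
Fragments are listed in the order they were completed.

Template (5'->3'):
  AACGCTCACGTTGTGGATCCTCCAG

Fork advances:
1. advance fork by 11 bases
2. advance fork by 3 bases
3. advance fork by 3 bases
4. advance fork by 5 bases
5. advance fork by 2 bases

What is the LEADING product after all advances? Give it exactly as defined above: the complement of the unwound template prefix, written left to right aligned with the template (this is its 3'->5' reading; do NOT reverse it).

Step 1: advance 11 -> fork_pos = 0 + 11 = 11.
Step 2: advance 3 -> fork_pos = 11 + 3 = 14.
Step 3: advance 3 -> fork_pos = 14 + 3 = 17.
Step 4: advance 5 -> fork_pos = 17 + 5 = 22.
Step 5: advance 2 -> fork_pos = 22 + 2 = 24.
Unwound prefix: template[0:24] = AACGCTCACGTTGTGGATCCTCCA
Complement it base by base (A<->T, C<->G), keeping left-to-right order:
  [0:5] AACGC -> TTGCG
  [5:10] TCACG -> AGTGC
  [10:15] TTGTG -> AACAC
  [15:20] GATCC -> CTAGG
  [20:24] TCCA -> AGGT
Concatenate: TTGCGAGTGCAACACCTAGGAGGT (length 24; written aligned with the template, i.e. 3'->5').

Answer: TTGCGAGTGCAACACCTAGGAGGT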